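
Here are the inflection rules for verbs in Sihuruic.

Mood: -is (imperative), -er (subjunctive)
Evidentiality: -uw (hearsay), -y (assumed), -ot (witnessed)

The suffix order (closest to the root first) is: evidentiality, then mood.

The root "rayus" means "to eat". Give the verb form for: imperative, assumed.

Attach evidentiality assumed -y → rayusy.
Attach mood imperative -is → rayusyis.

rayusyis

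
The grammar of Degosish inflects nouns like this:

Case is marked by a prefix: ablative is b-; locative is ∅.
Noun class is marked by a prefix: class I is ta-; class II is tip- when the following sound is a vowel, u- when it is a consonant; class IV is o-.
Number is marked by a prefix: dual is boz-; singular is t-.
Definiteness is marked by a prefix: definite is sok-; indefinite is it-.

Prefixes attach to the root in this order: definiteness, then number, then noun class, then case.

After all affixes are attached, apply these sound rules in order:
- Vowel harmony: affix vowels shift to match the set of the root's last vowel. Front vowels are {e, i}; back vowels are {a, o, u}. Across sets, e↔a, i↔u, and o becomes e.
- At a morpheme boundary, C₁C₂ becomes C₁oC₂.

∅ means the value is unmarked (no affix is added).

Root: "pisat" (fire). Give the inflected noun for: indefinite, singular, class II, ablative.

Attach definiteness indefinite it- → itpisat.
Attach number singular t- → titpisat.
Attach noun class class II u- (before consonant 't') → utitpisat.
Attach case ablative b- → butitpisat.
Apply vowel harmony: butitpisat → bututpisat.
Apply epenthesis: bututpisat → bututopisat.

bututopisat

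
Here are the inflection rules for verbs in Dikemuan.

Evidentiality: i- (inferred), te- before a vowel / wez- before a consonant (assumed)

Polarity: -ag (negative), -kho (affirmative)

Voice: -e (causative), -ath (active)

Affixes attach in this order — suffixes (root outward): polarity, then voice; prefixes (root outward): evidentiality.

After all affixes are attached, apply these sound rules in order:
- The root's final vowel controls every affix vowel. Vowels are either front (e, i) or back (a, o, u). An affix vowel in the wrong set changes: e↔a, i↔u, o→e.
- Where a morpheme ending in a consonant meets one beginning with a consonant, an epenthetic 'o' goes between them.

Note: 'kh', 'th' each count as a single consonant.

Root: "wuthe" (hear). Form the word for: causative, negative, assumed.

Attach polarity negative -ag → wutheag.
Attach evidentiality assumed wez- (before consonant 'w') → wezwutheag.
Attach voice causative -e → wezwutheage.
Apply vowel harmony: wezwutheage → wezwutheege.
Apply epenthesis: wezwutheege → wezowutheege.

wezowutheege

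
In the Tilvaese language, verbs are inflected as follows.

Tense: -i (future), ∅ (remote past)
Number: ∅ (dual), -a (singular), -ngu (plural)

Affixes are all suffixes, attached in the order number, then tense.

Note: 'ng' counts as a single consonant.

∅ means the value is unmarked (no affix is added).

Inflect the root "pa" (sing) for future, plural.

Attach number plural -ngu → pangu.
Attach tense future -i → pangui.

pangui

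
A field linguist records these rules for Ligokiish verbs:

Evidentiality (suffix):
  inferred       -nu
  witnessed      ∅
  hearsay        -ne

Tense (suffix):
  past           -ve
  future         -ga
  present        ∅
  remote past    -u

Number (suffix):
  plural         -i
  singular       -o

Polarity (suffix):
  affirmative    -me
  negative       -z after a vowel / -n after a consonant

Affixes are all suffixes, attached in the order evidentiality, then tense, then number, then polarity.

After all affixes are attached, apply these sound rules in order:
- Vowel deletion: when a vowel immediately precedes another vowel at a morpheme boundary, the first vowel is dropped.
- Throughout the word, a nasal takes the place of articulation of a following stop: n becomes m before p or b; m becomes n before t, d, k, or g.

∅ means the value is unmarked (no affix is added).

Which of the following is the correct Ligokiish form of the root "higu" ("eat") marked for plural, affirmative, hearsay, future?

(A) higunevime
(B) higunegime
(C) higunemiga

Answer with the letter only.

B

Attach evidentiality hearsay -ne → higune.
Attach tense future -ga → higunega.
Attach number plural -i → higunegai.
Attach polarity affirmative -me → higunegaime.
Apply vowel deletion: higunegaime → higunegime.
Nasal assimilation: no change.
So the correct form is higunegime, option (B).
(C) higunemiga is wrong: it has the affixes in the wrong order.
(A) higunevime is wrong: it uses past instead of future for tense.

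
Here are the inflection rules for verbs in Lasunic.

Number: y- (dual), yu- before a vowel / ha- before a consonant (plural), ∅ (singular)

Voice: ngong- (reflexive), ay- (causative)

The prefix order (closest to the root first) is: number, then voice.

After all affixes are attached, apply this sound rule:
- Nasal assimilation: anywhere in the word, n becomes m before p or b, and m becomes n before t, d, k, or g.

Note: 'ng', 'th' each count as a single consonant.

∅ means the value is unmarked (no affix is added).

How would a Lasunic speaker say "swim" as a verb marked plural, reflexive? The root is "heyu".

Attach number plural ha- (before consonant 'h') → haheyu.
Attach voice reflexive ngong- → ngonghaheyu.
Nasal assimilation: no change.

ngonghaheyu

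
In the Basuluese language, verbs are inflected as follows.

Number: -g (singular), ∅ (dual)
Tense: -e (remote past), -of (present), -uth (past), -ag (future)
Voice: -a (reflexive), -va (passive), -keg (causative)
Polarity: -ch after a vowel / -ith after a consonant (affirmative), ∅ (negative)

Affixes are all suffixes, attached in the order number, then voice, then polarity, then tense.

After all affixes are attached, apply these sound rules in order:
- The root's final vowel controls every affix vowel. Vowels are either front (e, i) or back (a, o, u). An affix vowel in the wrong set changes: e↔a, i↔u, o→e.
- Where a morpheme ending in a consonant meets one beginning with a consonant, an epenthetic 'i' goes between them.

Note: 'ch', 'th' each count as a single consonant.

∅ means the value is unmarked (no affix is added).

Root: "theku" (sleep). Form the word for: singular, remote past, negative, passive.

thekugivaa

Attach number singular -g → thekug.
Attach voice passive -va → thekugva.
polarity = negative: zero marking, form stays thekugva.
Attach tense remote past -e → thekugvae.
Apply vowel harmony: thekugvae → thekugvaa.
Apply epenthesis: thekugvaa → thekugivaa.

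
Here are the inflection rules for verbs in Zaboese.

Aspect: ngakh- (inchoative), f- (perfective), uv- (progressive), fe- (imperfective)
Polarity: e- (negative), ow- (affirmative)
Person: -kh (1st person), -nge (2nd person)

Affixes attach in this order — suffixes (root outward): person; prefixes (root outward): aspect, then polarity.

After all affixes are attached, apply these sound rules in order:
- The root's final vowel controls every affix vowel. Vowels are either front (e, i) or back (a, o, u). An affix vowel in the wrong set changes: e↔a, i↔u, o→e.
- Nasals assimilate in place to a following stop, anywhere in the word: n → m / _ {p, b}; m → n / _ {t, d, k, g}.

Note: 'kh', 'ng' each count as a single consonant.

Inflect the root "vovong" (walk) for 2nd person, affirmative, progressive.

Attach person 2nd person -nge → vovongnge.
Attach aspect progressive uv- → uvvovongnge.
Attach polarity affirmative ow- → owuvvovongnge.
Apply vowel harmony: owuvvovongnge → owuvvovongnga.
Nasal assimilation: no change.

owuvvovongnga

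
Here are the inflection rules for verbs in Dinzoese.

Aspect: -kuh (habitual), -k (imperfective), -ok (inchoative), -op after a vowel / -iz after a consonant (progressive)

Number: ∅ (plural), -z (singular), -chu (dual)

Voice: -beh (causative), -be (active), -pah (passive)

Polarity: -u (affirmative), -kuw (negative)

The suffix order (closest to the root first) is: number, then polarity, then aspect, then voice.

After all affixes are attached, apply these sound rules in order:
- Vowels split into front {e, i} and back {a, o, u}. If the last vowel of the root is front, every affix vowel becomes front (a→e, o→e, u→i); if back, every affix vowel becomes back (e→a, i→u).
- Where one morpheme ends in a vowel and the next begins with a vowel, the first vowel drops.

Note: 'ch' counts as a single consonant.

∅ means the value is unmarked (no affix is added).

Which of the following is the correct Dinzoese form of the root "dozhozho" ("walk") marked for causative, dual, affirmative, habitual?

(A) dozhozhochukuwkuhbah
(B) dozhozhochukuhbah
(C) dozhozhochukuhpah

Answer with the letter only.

B

Attach number dual -chu → dozhozhochu.
Attach polarity affirmative -u → dozhozhochuu.
Attach aspect habitual -kuh → dozhozhochuukuh.
Attach voice causative -beh → dozhozhochuukuhbeh.
Apply vowel harmony: dozhozhochuukuhbeh → dozhozhochuukuhbah.
Apply vowel deletion: dozhozhochuukuhbah → dozhozhochukuhbah.
So the correct form is dozhozhochukuhbah, option (B).
(A) dozhozhochukuwkuhbah is wrong: it uses negative instead of affirmative for polarity.
(C) dozhozhochukuhpah is wrong: it uses passive instead of causative for voice.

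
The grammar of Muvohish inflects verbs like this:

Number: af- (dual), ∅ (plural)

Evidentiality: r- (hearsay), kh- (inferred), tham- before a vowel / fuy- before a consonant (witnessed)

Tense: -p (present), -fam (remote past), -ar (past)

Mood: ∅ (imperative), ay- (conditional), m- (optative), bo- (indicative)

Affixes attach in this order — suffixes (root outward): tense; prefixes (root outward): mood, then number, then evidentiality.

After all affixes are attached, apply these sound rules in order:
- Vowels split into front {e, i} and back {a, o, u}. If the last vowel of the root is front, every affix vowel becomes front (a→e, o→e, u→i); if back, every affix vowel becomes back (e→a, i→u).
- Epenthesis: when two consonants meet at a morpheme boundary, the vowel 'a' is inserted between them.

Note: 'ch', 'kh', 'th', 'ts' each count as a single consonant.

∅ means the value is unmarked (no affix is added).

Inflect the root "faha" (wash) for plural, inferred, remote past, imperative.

khafahafam

Attach tense remote past -fam → fahafam.
mood = imperative: zero marking, form stays fahafam.
number = plural: zero marking, form stays fahafam.
Attach evidentiality inferred kh- → khfahafam.
Vowel harmony: no change.
Apply epenthesis: khfahafam → khafahafam.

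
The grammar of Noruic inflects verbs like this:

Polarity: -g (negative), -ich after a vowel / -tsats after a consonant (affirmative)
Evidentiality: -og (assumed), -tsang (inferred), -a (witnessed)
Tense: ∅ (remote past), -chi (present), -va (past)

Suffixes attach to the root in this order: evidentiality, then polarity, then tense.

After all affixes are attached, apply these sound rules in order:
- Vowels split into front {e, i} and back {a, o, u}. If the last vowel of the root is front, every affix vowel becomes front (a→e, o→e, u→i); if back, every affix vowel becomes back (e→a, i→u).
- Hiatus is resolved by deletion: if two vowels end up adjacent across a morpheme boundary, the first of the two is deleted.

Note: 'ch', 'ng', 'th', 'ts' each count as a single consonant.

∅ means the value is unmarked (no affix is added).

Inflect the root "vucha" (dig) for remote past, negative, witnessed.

Attach evidentiality witnessed -a → vuchaa.
Attach polarity negative -g → vuchaag.
tense = remote past: zero marking, form stays vuchaag.
Vowel harmony: no change.
Apply vowel deletion: vuchaag → vuchag.

vuchag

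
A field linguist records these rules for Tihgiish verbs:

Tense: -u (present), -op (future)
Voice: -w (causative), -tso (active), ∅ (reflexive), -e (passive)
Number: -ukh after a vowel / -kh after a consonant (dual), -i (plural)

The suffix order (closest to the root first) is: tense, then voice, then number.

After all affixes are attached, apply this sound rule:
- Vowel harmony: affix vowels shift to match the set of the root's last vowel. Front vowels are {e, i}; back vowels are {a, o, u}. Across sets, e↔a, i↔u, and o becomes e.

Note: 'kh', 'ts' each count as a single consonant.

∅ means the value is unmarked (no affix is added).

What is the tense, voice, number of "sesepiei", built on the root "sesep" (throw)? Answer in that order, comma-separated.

Segment: sesep-u-e-i.
tense: -u → present.
voice: -e → passive.
number: -i → plural.

present, passive, plural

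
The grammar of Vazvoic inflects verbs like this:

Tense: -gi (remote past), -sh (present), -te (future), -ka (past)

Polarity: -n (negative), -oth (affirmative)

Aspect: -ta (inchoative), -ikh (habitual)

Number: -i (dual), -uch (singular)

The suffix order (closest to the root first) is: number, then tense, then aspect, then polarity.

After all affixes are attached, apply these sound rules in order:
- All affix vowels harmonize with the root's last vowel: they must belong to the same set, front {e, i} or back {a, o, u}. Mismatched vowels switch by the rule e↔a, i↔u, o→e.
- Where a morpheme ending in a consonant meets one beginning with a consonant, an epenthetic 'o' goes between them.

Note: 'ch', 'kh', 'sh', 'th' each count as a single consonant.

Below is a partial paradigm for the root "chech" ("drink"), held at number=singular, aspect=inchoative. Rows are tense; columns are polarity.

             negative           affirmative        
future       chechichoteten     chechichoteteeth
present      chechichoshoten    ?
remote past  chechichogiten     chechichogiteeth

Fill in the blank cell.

Attach number singular -uch → chechuch.
Attach tense present -sh → chechuchsh.
Attach aspect inchoative -ta → chechuchshta.
Attach polarity affirmative -oth → chechuchshtaoth.
Apply vowel harmony: chechuchshtaoth → chechichshteeth.
Apply epenthesis: chechichshteeth → chechichoshoteeth.

chechichoshoteeth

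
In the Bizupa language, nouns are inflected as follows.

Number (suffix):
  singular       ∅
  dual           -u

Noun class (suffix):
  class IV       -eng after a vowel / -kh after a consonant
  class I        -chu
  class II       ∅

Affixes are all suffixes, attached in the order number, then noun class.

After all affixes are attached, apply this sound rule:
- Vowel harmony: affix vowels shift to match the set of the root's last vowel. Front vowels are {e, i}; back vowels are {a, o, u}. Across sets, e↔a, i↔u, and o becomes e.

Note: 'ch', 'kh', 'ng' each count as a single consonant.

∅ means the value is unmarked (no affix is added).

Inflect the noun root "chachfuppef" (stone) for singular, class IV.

chachfuppefkh

number = singular: zero marking, form stays chachfuppef.
Attach noun class class IV -kh (after consonant 'f') → chachfuppefkh.
Vowel harmony: no change.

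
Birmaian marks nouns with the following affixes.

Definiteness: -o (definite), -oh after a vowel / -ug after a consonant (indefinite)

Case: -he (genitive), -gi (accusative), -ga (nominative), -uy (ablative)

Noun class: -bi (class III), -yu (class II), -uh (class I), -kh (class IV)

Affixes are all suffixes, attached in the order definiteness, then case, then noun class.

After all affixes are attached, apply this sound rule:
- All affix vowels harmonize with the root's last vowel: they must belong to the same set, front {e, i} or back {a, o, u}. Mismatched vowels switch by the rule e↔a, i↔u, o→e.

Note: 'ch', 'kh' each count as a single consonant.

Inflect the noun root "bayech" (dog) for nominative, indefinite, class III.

bayechiggebi

Attach definiteness indefinite -ug (after consonant 'ch') → bayechug.
Attach case nominative -ga → bayechugga.
Attach noun class class III -bi → bayechuggabi.
Apply vowel harmony: bayechuggabi → bayechiggebi.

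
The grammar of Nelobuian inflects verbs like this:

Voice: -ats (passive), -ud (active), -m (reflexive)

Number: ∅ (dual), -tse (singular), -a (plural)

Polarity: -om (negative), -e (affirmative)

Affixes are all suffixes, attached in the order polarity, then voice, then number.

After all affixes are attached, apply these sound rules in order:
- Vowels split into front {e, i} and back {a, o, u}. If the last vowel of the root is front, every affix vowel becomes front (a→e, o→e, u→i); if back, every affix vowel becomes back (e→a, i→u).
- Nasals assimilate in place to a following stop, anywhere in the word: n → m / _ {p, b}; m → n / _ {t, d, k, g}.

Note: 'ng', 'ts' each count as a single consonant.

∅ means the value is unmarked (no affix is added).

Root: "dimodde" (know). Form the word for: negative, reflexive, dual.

dimoddeemm

Attach polarity negative -om → dimoddeom.
Attach voice reflexive -m → dimoddeomm.
number = dual: zero marking, form stays dimoddeomm.
Apply vowel harmony: dimoddeomm → dimoddeemm.
Nasal assimilation: no change.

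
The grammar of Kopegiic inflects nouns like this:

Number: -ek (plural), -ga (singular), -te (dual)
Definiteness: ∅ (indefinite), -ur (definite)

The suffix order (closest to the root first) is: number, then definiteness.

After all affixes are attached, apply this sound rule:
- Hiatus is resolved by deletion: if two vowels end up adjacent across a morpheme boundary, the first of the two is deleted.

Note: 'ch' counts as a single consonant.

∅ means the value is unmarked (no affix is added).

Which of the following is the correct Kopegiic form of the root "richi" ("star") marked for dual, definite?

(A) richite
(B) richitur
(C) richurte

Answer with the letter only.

B

Attach number dual -te → richite.
Attach definiteness definite -ur → richiteur.
Apply vowel deletion: richiteur → richitur.
So the correct form is richitur, option (B).
(C) richurte is wrong: it has the affixes in the wrong order.
(A) richite is wrong: it uses indefinite instead of definite for definiteness.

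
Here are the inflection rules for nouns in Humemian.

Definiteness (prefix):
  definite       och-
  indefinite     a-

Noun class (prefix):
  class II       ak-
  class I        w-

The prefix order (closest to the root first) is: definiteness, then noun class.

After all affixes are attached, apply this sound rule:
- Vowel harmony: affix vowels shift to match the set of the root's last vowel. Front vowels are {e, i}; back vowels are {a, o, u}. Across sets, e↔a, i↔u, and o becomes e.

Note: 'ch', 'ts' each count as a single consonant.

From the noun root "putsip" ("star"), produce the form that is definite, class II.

Attach definiteness definite och- → ochputsip.
Attach noun class class II ak- → akochputsip.
Apply vowel harmony: akochputsip → ekechputsip.

ekechputsip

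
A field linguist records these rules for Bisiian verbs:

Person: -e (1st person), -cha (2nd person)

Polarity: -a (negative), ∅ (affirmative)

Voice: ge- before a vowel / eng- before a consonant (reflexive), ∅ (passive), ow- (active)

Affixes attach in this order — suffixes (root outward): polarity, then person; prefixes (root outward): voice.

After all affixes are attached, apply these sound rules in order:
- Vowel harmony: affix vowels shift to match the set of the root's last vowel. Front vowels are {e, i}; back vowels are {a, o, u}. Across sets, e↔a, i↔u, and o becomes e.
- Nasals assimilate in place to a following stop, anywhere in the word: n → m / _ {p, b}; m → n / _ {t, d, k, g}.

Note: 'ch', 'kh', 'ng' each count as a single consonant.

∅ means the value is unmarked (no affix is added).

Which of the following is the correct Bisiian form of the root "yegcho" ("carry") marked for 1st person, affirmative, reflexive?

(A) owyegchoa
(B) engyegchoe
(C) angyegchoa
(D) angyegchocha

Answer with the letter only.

C

polarity = affirmative: zero marking, form stays yegcho.
Attach voice reflexive eng- (before consonant 'y') → engyegcho.
Attach person 1st person -e → engyegchoe.
Apply vowel harmony: engyegchoe → angyegchoa.
Nasal assimilation: no change.
So the correct form is angyegchoa, option (C).
(B) engyegchoe is wrong: it fails to apply the sound rule(s).
(A) owyegchoa is wrong: it uses active instead of reflexive for voice.
(D) angyegchocha is wrong: it uses 2nd person instead of 1st person for person.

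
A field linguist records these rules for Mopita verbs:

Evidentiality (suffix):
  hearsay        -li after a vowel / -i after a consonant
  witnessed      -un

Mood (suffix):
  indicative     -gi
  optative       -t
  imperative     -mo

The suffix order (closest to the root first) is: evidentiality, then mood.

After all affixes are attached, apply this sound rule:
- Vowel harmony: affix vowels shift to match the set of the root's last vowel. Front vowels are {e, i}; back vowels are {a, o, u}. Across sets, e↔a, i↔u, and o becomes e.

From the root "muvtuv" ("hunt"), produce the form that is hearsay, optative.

muvtuvut

Attach evidentiality hearsay -i (after consonant 'v') → muvtuvi.
Attach mood optative -t → muvtuvit.
Apply vowel harmony: muvtuvit → muvtuvut.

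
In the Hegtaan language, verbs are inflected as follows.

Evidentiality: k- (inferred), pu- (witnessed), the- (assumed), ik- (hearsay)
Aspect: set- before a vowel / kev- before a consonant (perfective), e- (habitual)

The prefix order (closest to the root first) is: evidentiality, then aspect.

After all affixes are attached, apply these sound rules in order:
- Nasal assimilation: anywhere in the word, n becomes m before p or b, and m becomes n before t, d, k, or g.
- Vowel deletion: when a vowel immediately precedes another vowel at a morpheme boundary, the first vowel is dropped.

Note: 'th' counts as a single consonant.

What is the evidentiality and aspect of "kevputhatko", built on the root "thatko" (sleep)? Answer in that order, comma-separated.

Segment: kev-pu-thatko.
evidentiality: pu- → witnessed.
aspect: set/kev- → perfective.

witnessed, perfective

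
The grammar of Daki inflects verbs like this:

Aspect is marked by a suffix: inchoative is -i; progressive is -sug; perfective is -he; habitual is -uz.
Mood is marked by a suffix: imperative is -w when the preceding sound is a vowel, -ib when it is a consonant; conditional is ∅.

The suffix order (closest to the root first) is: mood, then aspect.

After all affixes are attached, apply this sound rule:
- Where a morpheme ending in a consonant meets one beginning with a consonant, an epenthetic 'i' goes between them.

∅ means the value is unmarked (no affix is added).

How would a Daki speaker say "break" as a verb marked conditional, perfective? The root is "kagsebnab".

kagsebnabihe

mood = conditional: zero marking, form stays kagsebnab.
Attach aspect perfective -he → kagsebnabhe.
Apply epenthesis: kagsebnabhe → kagsebnabihe.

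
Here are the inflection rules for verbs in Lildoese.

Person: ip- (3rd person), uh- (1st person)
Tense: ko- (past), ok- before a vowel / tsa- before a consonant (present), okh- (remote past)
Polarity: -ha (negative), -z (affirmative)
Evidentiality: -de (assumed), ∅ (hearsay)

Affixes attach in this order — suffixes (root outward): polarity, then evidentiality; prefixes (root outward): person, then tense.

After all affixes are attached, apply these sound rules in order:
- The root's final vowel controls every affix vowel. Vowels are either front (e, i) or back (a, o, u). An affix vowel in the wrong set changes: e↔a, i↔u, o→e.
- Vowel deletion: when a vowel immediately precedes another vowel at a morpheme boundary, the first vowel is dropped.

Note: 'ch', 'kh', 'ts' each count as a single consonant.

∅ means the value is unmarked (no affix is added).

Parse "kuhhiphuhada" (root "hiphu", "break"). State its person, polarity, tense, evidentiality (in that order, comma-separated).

Segment: ko-uh-hiphu-ha-de.
person: uh- → 1st person.
polarity: -ha → negative.
tense: ko- → past.
evidentiality: -de → assumed.

1st person, negative, past, assumed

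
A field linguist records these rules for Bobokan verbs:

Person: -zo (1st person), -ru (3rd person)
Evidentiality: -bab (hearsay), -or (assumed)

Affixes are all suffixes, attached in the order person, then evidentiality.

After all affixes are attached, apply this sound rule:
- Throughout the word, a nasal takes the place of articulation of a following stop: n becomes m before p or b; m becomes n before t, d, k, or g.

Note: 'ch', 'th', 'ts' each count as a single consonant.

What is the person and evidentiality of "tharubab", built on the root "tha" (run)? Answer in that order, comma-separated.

3rd person, hearsay

Segment: tha-ru-bab.
person: -ru → 3rd person.
evidentiality: -bab → hearsay.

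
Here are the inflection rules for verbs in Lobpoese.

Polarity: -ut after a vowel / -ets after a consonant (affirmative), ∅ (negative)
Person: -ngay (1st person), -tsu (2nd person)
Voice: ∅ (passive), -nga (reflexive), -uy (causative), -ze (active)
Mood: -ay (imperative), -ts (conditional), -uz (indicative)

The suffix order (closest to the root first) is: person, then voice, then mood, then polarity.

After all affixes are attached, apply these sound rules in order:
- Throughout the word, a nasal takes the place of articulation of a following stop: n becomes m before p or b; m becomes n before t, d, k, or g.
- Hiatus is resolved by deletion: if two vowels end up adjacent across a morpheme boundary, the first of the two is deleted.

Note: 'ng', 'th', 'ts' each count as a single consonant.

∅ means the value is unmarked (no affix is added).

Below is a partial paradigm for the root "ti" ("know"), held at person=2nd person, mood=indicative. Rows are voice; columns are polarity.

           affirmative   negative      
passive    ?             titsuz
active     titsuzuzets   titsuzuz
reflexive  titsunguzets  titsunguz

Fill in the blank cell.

titsuzets

Attach person 2nd person -tsu → titsu.
voice = passive: zero marking, form stays titsu.
Attach mood indicative -uz → titsuuz.
Attach polarity affirmative -ets (after consonant 'z') → titsuuzets.
Nasal assimilation: no change.
Apply vowel deletion: titsuuzets → titsuzets.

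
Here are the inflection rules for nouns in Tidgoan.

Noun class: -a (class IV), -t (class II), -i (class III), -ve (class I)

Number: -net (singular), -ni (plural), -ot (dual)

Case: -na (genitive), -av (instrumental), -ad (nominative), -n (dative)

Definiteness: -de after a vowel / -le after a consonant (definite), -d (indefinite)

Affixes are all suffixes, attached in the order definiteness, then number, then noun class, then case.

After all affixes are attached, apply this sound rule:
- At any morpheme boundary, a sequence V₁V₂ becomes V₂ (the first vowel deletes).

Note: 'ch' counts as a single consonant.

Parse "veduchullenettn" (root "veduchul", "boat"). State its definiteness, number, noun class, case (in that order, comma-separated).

definite, singular, class II, dative

Segment: veduchul-le-net-t-n.
definiteness: -de/le → definite.
number: -net → singular.
noun class: -t → class II.
case: -n → dative.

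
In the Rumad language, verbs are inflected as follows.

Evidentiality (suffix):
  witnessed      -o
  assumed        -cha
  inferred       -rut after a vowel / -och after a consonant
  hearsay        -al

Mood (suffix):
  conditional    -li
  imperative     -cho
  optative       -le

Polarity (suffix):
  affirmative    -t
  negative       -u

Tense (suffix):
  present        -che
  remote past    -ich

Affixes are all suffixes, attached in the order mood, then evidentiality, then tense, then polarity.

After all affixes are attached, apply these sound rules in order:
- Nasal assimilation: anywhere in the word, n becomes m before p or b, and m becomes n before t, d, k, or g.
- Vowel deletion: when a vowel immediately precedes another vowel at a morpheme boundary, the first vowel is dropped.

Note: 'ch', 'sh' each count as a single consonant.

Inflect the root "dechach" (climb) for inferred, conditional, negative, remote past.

Attach mood conditional -li → dechachli.
Attach evidentiality inferred -rut (after vowel 'i') → dechachlirut.
Attach tense remote past -ich → dechachlirutich.
Attach polarity negative -u → dechachlirutichu.
Nasal assimilation: no change.
Vowel deletion: no change.

dechachlirutichu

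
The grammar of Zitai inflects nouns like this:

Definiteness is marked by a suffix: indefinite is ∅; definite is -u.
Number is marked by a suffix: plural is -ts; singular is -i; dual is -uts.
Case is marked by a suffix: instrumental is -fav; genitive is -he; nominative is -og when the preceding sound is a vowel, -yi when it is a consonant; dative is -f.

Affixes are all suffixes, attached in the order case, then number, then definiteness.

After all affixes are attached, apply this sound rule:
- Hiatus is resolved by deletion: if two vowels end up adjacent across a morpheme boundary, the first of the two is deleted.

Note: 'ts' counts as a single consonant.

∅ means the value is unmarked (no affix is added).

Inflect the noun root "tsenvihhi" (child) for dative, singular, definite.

tsenvihhifu

Attach case dative -f → tsenvihhif.
Attach number singular -i → tsenvihhifi.
Attach definiteness definite -u → tsenvihhifiu.
Apply vowel deletion: tsenvihhifiu → tsenvihhifu.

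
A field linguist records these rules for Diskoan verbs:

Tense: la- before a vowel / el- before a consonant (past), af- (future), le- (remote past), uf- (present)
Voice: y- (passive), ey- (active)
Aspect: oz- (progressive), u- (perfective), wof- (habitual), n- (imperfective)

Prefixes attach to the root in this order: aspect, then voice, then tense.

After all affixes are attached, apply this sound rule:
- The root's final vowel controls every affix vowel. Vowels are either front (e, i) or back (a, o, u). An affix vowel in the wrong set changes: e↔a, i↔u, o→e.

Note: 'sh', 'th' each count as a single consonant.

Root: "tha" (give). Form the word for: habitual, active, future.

Attach aspect habitual wof- → woftha.
Attach voice active ey- → eywoftha.
Attach tense future af- → afeywoftha.
Apply vowel harmony: afeywoftha → afaywoftha.

afaywoftha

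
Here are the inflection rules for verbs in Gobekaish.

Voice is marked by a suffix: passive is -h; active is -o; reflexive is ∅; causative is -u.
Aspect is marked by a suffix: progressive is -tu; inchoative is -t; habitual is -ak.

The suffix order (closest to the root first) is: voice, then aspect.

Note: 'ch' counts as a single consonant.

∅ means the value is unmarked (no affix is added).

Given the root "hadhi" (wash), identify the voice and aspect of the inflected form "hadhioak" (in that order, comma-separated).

Segment: hadhi-o-ak.
voice: -o → active.
aspect: -ak → habitual.

active, habitual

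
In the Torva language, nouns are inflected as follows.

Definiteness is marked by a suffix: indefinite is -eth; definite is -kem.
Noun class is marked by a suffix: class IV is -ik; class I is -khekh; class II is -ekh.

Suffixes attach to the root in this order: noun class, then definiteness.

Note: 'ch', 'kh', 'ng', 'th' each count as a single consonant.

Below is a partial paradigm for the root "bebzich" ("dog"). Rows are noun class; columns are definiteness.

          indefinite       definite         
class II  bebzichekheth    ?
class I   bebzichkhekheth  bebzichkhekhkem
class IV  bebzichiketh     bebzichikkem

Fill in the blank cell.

bebzichekhkem

Attach noun class class II -ekh → bebzichekh.
Attach definiteness definite -kem → bebzichekhkem.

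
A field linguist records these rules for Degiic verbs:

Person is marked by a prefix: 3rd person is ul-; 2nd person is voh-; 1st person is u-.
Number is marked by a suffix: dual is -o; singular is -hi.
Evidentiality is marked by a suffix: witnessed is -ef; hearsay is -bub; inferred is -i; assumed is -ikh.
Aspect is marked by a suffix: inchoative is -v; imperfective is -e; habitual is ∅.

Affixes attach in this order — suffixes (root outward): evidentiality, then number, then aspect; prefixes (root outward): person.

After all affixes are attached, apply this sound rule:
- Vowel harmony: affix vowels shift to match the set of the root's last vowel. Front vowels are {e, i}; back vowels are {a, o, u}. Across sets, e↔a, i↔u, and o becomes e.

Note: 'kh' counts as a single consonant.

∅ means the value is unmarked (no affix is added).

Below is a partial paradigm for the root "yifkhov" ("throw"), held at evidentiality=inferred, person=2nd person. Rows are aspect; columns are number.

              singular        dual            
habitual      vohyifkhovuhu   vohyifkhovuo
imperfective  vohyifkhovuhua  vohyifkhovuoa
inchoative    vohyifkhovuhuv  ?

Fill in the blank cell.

vohyifkhovuov

Attach evidentiality inferred -i → yifkhovi.
Attach number dual -o → yifkhovio.
Attach aspect inchoative -v → yifkhoviov.
Attach person 2nd person voh- → vohyifkhoviov.
Apply vowel harmony: vohyifkhoviov → vohyifkhovuov.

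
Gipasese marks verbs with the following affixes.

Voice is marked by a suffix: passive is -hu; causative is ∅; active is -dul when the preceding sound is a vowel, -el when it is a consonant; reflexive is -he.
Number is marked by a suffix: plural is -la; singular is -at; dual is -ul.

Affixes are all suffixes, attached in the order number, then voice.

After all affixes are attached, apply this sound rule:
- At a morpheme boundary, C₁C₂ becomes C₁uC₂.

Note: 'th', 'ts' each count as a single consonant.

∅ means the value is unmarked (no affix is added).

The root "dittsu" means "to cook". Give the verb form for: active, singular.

Attach number singular -at → dittsuat.
Attach voice active -el (after consonant 't') → dittsuatel.
Epenthesis: no change.

dittsuatel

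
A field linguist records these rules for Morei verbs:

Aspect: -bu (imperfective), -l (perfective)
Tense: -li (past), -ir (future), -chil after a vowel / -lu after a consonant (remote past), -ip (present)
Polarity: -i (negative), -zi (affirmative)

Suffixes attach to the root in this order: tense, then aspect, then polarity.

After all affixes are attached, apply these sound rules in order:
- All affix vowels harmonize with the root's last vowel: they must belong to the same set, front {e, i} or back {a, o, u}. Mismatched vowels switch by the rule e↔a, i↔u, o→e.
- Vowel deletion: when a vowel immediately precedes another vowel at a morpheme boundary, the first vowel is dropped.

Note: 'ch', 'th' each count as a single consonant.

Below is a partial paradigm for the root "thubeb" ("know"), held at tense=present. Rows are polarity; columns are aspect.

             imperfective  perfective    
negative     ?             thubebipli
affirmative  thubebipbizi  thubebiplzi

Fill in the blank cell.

Attach tense present -ip → thubebip.
Attach aspect imperfective -bu → thubebipbu.
Attach polarity negative -i → thubebipbui.
Apply vowel harmony: thubebipbui → thubebipbii.
Apply vowel deletion: thubebipbii → thubebipbi.

thubebipbi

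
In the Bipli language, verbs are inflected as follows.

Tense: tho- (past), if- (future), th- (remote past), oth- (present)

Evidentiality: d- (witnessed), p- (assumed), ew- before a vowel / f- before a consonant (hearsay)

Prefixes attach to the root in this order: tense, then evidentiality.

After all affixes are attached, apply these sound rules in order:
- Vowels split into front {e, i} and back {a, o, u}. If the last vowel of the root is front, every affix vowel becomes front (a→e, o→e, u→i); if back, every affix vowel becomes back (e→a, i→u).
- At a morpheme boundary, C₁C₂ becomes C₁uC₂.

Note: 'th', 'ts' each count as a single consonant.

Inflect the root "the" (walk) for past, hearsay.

Attach tense past tho- → thothe.
Attach evidentiality hearsay f- (before consonant 'th') → fthothe.
Apply vowel harmony: fthothe → fthethe.
Apply epenthesis: fthethe → futhethe.

futhethe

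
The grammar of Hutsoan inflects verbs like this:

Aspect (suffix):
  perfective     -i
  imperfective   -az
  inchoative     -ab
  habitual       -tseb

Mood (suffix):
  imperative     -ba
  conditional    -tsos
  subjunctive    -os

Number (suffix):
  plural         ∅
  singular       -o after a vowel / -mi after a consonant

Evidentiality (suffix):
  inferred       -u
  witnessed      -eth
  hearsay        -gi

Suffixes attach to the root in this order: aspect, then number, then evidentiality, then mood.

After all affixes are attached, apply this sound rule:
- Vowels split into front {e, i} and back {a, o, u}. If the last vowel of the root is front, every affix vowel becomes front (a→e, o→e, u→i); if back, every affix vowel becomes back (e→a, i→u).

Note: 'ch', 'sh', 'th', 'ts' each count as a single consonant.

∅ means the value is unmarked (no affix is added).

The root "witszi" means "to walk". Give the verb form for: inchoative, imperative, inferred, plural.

witsziebibe

Attach aspect inchoative -ab → witsziab.
number = plural: zero marking, form stays witsziab.
Attach evidentiality inferred -u → witsziabu.
Attach mood imperative -ba → witsziabuba.
Apply vowel harmony: witsziabuba → witsziebibe.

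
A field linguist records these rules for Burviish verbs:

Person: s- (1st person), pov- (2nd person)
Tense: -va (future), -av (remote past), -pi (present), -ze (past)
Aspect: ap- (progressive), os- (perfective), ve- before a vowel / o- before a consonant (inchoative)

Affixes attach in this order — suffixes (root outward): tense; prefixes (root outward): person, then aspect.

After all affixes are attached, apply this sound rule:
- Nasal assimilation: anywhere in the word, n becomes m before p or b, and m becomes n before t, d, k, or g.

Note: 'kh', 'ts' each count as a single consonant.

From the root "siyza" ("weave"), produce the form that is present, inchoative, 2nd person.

Attach person 2nd person pov- → povsiyza.
Attach aspect inchoative o- (before consonant 'p') → opovsiyza.
Attach tense present -pi → opovsiyzapi.
Nasal assimilation: no change.

opovsiyzapi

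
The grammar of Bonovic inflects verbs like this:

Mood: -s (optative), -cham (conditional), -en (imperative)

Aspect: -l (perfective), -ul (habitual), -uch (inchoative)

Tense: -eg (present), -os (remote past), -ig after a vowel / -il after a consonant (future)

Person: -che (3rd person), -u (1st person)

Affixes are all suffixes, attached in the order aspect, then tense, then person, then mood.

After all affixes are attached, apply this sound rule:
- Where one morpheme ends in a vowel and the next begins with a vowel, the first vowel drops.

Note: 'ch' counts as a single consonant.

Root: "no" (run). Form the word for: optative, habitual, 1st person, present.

Attach aspect habitual -ul → noul.
Attach tense present -eg → nouleg.
Attach person 1st person -u → noulegu.
Attach mood optative -s → noulegus.
Apply vowel deletion: noulegus → nulegus.

nulegus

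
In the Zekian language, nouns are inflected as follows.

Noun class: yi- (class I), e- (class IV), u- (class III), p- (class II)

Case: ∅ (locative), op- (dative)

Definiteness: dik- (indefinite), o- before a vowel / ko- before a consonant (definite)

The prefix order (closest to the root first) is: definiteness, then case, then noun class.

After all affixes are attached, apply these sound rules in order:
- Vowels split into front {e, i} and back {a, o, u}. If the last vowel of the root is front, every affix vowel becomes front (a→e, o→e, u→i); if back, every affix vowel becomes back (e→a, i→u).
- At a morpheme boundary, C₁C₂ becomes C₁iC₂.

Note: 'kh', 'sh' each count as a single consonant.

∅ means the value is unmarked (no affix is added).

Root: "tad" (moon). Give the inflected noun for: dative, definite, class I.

Attach definiteness definite ko- (before consonant 't') → kotad.
Attach case dative op- → opkotad.
Attach noun class class I yi- → yiopkotad.
Apply vowel harmony: yiopkotad → yuopkotad.
Apply epenthesis: yuopkotad → yuopikotad.

yuopikotad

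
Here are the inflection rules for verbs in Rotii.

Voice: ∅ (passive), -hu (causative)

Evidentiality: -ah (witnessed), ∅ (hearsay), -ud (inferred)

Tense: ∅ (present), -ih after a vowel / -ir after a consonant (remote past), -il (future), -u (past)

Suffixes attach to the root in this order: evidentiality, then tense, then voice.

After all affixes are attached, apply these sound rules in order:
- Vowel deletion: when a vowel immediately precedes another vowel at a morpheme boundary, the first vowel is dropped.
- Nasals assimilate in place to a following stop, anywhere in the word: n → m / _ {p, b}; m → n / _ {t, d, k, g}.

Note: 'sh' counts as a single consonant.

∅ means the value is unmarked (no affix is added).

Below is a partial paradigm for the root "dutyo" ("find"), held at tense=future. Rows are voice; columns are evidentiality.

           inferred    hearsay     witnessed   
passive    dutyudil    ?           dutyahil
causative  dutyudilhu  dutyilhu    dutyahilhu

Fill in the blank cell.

dutyil

evidentiality = hearsay: zero marking, form stays dutyo.
Attach tense future -il → dutyoil.
voice = passive: zero marking, form stays dutyoil.
Apply vowel deletion: dutyoil → dutyil.
Nasal assimilation: no change.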